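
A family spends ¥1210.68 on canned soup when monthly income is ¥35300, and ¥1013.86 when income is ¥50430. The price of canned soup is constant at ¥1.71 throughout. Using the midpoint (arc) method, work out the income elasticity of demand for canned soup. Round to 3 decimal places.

-0.501

With a constant price, Q₁ = 1210.68/1.71 = 708.000 and Q₂ = 1013.86/1.71 = 592.901 (equivalently, work directly with expenditure since P cancels).
Midpoint %ΔQ = (1013.86 − 1210.68)/1112.27 = -0.17695; midpoint %ΔI = (50430 − 35300)/42865 = 0.35297.
η = -0.17695 / 0.35297 = -0.501.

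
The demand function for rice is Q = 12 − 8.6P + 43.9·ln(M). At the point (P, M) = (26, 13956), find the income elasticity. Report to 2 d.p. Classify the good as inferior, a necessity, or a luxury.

0.21 (necessity)

At P = 26, M = 13956: Q = 207.367.
Holding P constant, ∂Q/∂M = 43.9/M = 0.0031456.
η_M = (∂Q/∂M)·(M/Q) = 0.0031456 × (13956/207.367) = 0.21.
Since 0 < η < 1, this is a necessity.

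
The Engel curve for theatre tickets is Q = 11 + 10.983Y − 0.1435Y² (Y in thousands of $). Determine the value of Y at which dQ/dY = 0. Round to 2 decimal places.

38.27

dQ/dY = 10.983 − 0.287Y.
The good is inferior where dQ/dY < 0. Setting dQ/dY = 0 gives Y = 10.983 / 0.287 = 38.27.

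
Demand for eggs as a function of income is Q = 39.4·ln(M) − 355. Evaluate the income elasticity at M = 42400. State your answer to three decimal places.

0.608

At M = 42400: Q = 64.803.
dQ/dM = 39.4/M = 0.000929245 at this income.
η = (dQ/dM)·(M/Q) = 0.000929245 × (42400/64.803) = 0.608.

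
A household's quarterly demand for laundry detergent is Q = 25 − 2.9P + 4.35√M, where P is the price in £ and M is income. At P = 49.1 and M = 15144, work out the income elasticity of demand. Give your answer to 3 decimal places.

At P = 49.1, M = 15144: Q = 417.925.
Holding P constant, ∂Q/∂M = 4.35/(2√M) = 0.0176742.
η_M = (∂Q/∂M)·(M/Q) = 0.0176742 × (15144/417.925) = 0.640.

0.640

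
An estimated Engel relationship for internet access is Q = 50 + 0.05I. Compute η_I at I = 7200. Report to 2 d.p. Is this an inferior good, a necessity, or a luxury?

At I = 7200: Q = 410.000.
dQ/dI = 0.05.
η = (dQ/dI)·(I/Q) = 0.05 × (7200/410.000) = 0.88.
Since 0 < η < 1, the good is a necessity.

0.88 (necessity)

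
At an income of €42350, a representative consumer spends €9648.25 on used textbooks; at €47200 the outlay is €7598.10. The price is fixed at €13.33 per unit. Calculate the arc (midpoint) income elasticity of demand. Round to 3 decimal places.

-2.195

With a constant price, Q₁ = 9648.25/13.33 = 723.800 and Q₂ = 7598.10/13.33 = 570.000 (equivalently, work directly with expenditure since P cancels).
Midpoint %ΔQ = (7598.10 − 9648.25)/8623.17 = -0.23775; midpoint %ΔI = (47200 − 42350)/44775 = 0.10832.
η = -0.23775 / 0.10832 = -2.195.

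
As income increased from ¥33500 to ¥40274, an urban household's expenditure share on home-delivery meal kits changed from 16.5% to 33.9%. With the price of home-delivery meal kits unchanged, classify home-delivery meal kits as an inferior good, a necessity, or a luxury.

luxury

The budget share rises as income rises, so η > 1.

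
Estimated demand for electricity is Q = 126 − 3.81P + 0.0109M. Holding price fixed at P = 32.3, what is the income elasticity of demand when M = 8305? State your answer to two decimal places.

At P = 32.3, M = 8305: Q = 93.462.
Holding P constant, ∂Q/∂M = 0.0109.
η_M = (∂Q/∂M)·(M/Q) = 0.0109 × (8305/93.462) = 0.97.

0.97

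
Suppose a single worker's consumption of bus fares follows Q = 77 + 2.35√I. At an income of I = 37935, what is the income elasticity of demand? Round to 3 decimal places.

At I = 37935: Q = 534.707.
dQ/dI = 2.35/(2√I) = 0.00603278 at this income.
η = (dQ/dI)·(I/Q) = 0.00603278 × (37935/534.707) = 0.428.

0.428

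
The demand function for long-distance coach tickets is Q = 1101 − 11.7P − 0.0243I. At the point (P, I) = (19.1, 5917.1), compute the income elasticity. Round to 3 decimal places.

-0.196

At P = 19.1, I = 5917.1: Q = 733.744.
Holding P constant, ∂Q/∂I = −0.0243.
η_I = (∂Q/∂I)·(I/Q) = -0.0243 × (5917.1/733.744) = -0.196.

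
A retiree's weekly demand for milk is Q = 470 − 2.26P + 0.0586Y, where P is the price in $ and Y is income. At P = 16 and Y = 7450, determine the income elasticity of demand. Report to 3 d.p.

At P = 16, Y = 7450: Q = 870.410.
Holding P constant, ∂Q/∂Y = 0.0586.
η_Y = (∂Q/∂Y)·(Y/Q) = 0.0586 × (7450/870.410) = 0.502.

0.502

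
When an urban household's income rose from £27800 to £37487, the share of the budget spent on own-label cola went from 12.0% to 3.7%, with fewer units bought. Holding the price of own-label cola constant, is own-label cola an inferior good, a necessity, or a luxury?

Quantity demanded falls as income rises, so η < 0.

inferior good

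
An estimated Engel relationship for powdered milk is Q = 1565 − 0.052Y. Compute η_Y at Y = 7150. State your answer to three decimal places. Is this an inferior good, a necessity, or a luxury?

At Y = 7150: Q = 1193.200.
dQ/dY = −0.052.
η = (dQ/dY)·(Y/Q) = -0.052 × (7150/1193.200) = -0.312.
Since η < 0, the good is an inferior good.

-0.312 (inferior good)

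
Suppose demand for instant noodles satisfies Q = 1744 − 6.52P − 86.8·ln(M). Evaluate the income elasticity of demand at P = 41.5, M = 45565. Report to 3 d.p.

-0.160

At P = 41.5, M = 45565: Q = 542.326.
Holding P constant, ∂Q/∂M = -86.8/M = -0.00190497.
η_M = (∂Q/∂M)·(M/Q) = -0.00190497 × (45565/542.326) = -0.160.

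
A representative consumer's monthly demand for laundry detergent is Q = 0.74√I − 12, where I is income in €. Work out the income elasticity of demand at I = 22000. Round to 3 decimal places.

0.561

At I = 22000: Q = 97.760.
dQ/dI = 0.74/(2√I) = 0.00249454 at this income.
η = (dQ/dI)·(I/Q) = 0.00249454 × (22000/97.760) = 0.561.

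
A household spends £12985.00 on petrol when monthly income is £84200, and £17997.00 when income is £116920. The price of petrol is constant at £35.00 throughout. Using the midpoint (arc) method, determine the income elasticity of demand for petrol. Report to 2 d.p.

With a constant price, Q₁ = 12985.00/35.00 = 371.000 and Q₂ = 17997.00/35.00 = 514.200 (equivalently, work directly with expenditure since P cancels).
Midpoint %ΔQ = (17997.00 − 12985.00)/15491.00 = 0.32354; midpoint %ΔI = (116920 − 84200)/100560 = 0.32538.
η = 0.32354 / 0.32538 = 0.99.

0.99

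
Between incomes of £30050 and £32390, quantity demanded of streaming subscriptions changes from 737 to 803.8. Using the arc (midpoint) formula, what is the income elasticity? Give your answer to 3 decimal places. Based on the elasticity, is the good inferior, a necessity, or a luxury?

1.157 (luxury)

ΔQ = 803.8 − 737 = 66.8; midpoint Q̄ = (737 + 803.8)/2 = 770.4.
ΔI = 32390 − 30050 = 2340; midpoint Ī = (30050 + 32390)/2 = 31220.
η = (ΔQ/Q̄) ÷ (ΔI/Ī) = (66.8/770.4) ÷ (2340/31220) = 1.157.
η > 1 ⇒ luxury.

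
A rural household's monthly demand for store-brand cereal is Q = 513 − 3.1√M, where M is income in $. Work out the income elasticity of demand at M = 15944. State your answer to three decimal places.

-1.610

At M = 15944: Q = 121.564.
dQ/dM = -3.1/(2√M) = -0.0122753 at this income.
η = (dQ/dM)·(M/Q) = -0.0122753 × (15944/121.564) = -1.610.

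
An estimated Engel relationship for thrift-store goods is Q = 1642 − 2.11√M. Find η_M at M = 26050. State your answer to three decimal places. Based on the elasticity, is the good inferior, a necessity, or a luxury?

At M = 26050: Q = 1301.446.
dQ/dM = -2.11/(2√M) = -0.00653655 at this income.
η = (dQ/dM)·(M/Q) = -0.00653655 × (26050/1301.446) = -0.131.
Since η < 0, the good is an inferior good.

-0.131 (inferior good)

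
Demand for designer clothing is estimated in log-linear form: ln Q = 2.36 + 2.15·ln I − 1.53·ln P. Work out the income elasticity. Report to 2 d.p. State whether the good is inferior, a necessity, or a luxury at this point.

2.15 (luxury)

In a log-linear demand, the coefficient on ln I is the income elasticity.
So η = 2.15.
η > 1 ⇒ luxury.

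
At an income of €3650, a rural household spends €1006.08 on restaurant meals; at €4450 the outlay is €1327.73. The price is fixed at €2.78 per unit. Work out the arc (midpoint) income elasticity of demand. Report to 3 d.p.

1.395

With a constant price, Q₁ = 1006.08/2.78 = 361.899 and Q₂ = 1327.73/2.78 = 477.601 (equivalently, work directly with expenditure since P cancels).
Midpoint %ΔQ = (1327.73 − 1006.08)/1166.91 = 0.27564; midpoint %ΔI = (4450 − 3650)/4050 = 0.19753.
η = 0.27564 / 0.19753 = 1.395.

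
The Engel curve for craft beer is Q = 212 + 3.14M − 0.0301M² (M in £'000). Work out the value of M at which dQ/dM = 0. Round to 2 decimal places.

dQ/dM = 3.14 − 0.0602M.
The good is inferior where dQ/dM < 0. Setting dQ/dM = 0 gives M = 3.14 / 0.0602 = 52.16.

52.16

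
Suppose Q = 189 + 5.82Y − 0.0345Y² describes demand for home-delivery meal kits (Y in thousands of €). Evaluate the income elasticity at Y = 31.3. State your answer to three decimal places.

0.340

At Y = 31.3: Q = 337.3667.
dQ/dY = 5.82 − 0.069Y = 3.66030.
η = (dQ/dY)·(Y/Q) = 3.66030 × (31.3/337.3667) = 0.340.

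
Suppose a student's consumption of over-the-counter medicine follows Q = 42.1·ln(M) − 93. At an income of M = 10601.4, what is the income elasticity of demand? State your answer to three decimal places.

At M = 10601.4: Q = 297.214.
dQ/dM = 42.1/M = 0.00397117 at this income.
η = (dQ/dM)·(M/Q) = 0.00397117 × (10601.4/297.214) = 0.142.

0.142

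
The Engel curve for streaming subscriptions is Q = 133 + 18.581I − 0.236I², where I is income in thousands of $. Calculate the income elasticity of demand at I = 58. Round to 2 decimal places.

-1.22

At I = 58: Q = 416.7940.
dQ/dI = 18.581 − 0.472I = -8.79500.
η = (dQ/dI)·(I/Q) = -8.79500 × (58/416.7940) = -1.22.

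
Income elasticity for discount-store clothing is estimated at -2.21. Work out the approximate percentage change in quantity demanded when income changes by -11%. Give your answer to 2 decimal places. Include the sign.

%ΔQ ≈ η × %ΔI = -2.21 × (-11%) = 24.31%.

24.31%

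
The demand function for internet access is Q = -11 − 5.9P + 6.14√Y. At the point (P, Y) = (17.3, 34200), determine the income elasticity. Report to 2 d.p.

At P = 17.3, Y = 34200: Q = 1022.415.
Holding P constant, ∂Q/∂Y = 6.14/(2√Y) = 0.0166007.
η_Y = (∂Q/∂Y)·(Y/Q) = 0.0166007 × (34200/1022.415) = 0.56.

0.56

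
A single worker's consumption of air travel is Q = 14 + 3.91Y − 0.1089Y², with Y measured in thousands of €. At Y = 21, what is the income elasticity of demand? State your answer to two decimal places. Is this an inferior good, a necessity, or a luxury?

-0.29 (inferior good)

At Y = 21: Q = 48.0851.
dQ/dY = 3.91 − 0.2178Y = -0.66380.
η = (dQ/dY)·(Y/Q) = -0.66380 × (21/48.0851) = -0.29.
η < 0 ⇒ inferior good.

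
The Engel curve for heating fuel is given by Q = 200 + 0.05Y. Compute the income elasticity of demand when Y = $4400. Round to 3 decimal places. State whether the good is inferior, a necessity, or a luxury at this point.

At Y = 4400: Q = 420.000.
dQ/dY = 0.05.
η = (dQ/dY)·(Y/Q) = 0.05 × (4400/420.000) = 0.524.
Since 0 < η < 1, the good is a necessity.

0.524 (necessity)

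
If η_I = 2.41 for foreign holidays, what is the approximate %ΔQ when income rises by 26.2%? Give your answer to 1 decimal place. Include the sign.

%ΔQ ≈ η × %ΔI = 2.41 × 26.2% = 63.1%.

63.1%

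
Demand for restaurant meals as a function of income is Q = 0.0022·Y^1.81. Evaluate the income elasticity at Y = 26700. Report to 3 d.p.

For Q = A·Y^β the income elasticity is constant and equal to β.
Here β = 1.81, so η = 1.810.

1.810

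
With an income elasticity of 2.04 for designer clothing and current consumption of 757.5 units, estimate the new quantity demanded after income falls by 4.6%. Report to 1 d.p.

686.4

%ΔQ ≈ η × %ΔI = 2.04 × (-4.6%) = -9.384%.
New Q ≈ 757.5 × (1 − 0.09384) = 686.4.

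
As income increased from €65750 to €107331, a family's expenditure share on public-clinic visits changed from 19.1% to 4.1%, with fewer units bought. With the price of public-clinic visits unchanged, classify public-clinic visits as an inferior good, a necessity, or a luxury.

inferior good

Quantity demanded falls as income rises, so η < 0.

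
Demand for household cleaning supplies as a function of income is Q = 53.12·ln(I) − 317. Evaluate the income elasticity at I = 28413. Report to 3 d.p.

0.233

At I = 28413: Q = 227.724.
dQ/dI = 53.12/I = 0.00186957 at this income.
η = (dQ/dI)·(I/Q) = 0.00186957 × (28413/227.724) = 0.233.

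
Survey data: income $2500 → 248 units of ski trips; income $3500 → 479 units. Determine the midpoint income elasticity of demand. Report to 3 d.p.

1.906

ΔQ = 479 − 248 = 231; midpoint Q̄ = (248 + 479)/2 = 363.5.
ΔI = 3500 − 2500 = 1000; midpoint Ī = (2500 + 3500)/2 = 3000.
η = (ΔQ/Q̄) ÷ (ΔI/Ī) = (231/363.5) ÷ (1000/3000) = 1.906.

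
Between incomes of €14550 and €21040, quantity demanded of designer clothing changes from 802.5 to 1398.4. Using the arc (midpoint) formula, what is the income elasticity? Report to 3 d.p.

ΔQ = 1398.4 − 802.5 = 595.9; midpoint Q̄ = (802.5 + 1398.4)/2 = 1100.45.
ΔI = 21040 − 14550 = 6490; midpoint Ī = (14550 + 21040)/2 = 17795.
η = (ΔQ/Q̄) ÷ (ΔI/Ī) = (595.9/1100.45) ÷ (6490/17795) = 1.485.

1.485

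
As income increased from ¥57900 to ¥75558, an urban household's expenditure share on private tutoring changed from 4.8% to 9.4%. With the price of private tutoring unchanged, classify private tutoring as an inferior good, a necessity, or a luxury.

luxury

The budget share rises as income rises, so η > 1.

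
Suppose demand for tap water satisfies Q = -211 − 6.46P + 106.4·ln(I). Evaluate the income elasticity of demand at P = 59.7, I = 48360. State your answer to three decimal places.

0.193

At P = 59.7, I = 48360: Q = 551.014.
Holding P constant, ∂Q/∂I = 106.4/I = 0.00220017.
η_I = (∂Q/∂I)·(I/Q) = 0.00220017 × (48360/551.014) = 0.193.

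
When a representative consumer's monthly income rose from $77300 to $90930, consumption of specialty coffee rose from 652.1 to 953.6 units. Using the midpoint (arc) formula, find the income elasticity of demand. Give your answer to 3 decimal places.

2.318

ΔQ = 953.6 − 652.1 = 301.5; midpoint Q̄ = (652.1 + 953.6)/2 = 802.85.
ΔI = 90930 − 77300 = 13630; midpoint Ī = (77300 + 90930)/2 = 84115.
η = (ΔQ/Q̄) ÷ (ΔI/Ī) = (301.5/802.85) ÷ (13630/84115) = 2.318.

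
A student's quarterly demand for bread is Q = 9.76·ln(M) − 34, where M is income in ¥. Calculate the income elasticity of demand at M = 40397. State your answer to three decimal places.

At M = 40397: Q = 69.520.
dQ/dM = 9.76/M = 0.000241602 at this income.
η = (dQ/dM)·(M/Q) = 0.000241602 × (40397/69.520) = 0.140.

0.140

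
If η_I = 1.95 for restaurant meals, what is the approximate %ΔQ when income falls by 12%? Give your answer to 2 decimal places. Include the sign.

-23.40%

%ΔQ ≈ η × %ΔI = 1.95 × (-12%) = -23.40%.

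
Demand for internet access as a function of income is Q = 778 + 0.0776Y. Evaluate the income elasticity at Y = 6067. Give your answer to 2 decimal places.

0.38

At Y = 6067: Q = 1248.799.
dQ/dY = 0.0776.
η = (dQ/dY)·(Y/Q) = 0.0776 × (6067/1248.799) = 0.38.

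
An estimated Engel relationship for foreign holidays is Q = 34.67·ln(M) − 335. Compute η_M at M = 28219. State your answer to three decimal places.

1.709

At M = 28219: Q = 20.290.
dQ/dM = 34.67/M = 0.0012286 at this income.
η = (dQ/dM)·(M/Q) = 0.0012286 × (28219/20.290) = 1.709.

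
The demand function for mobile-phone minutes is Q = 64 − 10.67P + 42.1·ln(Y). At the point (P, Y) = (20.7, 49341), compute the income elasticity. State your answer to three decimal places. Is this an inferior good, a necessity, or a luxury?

At P = 20.7, Y = 49341: Q = 298.085.
Holding P constant, ∂Q/∂Y = 42.1/Y = 0.000853246.
η_Y = (∂Q/∂Y)·(Y/Q) = 0.000853246 × (49341/298.085) = 0.141.
Since 0 < η < 1, this is a necessity.

0.141 (necessity)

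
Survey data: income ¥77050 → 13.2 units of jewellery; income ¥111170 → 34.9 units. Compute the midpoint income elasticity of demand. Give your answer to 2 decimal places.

2.49

ΔQ = 34.9 − 13.2 = 21.7; midpoint Q̄ = (13.2 + 34.9)/2 = 24.05.
ΔI = 111170 − 77050 = 34120; midpoint Ī = (77050 + 111170)/2 = 94110.
η = (ΔQ/Q̄) ÷ (ΔI/Ī) = (21.7/24.05) ÷ (34120/94110) = 2.49.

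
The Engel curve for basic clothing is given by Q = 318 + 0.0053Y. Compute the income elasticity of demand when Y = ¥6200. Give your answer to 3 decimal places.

At Y = 6200: Q = 350.860.
dQ/dY = 0.0053.
η = (dQ/dY)·(Y/Q) = 0.0053 × (6200/350.860) = 0.094.

0.094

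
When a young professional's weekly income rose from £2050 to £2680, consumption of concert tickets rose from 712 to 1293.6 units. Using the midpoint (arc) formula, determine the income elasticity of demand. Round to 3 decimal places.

ΔQ = 1293.6 − 712 = 581.6; midpoint Q̄ = (712 + 1293.6)/2 = 1002.8.
ΔI = 2680 − 2050 = 630; midpoint Ī = (2050 + 2680)/2 = 2365.
η = (ΔQ/Q̄) ÷ (ΔI/Ī) = (581.6/1002.8) ÷ (630/2365) = 2.177.

2.177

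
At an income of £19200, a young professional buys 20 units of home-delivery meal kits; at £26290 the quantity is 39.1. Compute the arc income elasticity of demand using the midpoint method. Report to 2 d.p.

ΔQ = 39.1 − 20 = 19.1; midpoint Q̄ = (20 + 39.1)/2 = 29.55.
ΔI = 26290 − 19200 = 7090; midpoint Ī = (19200 + 26290)/2 = 22745.
η = (ΔQ/Q̄) ÷ (ΔI/Ī) = (19.1/29.55) ÷ (7090/22745) = 2.07.

2.07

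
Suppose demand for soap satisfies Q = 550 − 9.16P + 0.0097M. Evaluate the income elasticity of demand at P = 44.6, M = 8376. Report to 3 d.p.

At P = 44.6, M = 8376: Q = 222.711.
Holding P constant, ∂Q/∂M = 0.0097.
η_M = (∂Q/∂M)·(M/Q) = 0.0097 × (8376/222.711) = 0.365.

0.365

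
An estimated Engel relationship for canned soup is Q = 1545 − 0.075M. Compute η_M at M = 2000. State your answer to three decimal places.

At M = 2000: Q = 1395.000.
dQ/dM = −0.075.
η = (dQ/dM)·(M/Q) = -0.075 × (2000/1395.000) = -0.108.

-0.108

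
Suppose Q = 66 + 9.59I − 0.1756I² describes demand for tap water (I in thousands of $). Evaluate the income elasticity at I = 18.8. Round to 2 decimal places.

At I = 18.8: Q = 184.2279.
dQ/dI = 9.59 − 0.3512I = 2.98744.
η = (dQ/dI)·(I/Q) = 2.98744 × (18.8/184.2279) = 0.30.

0.30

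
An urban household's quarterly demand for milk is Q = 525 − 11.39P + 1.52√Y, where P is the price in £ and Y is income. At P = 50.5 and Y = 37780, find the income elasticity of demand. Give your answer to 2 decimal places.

At P = 50.5, Y = 37780: Q = 245.249.
Holding P constant, ∂Q/∂Y = 1.52/(2√Y) = 0.00391005.
η_Y = (∂Q/∂Y)·(Y/Q) = 0.00391005 × (37780/245.249) = 0.60.

0.60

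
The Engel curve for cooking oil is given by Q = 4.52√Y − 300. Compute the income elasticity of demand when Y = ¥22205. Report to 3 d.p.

At Y = 22205: Q = 373.541.
dQ/dY = 4.52/(2√Y) = 0.0151664 at this income.
η = (dQ/dY)·(Y/Q) = 0.0151664 × (22205/373.541) = 0.902.

0.902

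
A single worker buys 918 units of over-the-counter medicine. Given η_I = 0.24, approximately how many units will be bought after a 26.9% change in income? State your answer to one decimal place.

%ΔQ ≈ η × %ΔI = 0.24 × 26.9% = 6.456%.
New Q ≈ 918 × (1 + 0.06456) = 977.3.

977.3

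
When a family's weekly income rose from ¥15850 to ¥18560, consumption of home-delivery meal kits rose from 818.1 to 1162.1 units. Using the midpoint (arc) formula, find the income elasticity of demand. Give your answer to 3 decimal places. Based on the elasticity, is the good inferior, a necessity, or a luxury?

2.206 (luxury)

ΔQ = 1162.1 − 818.1 = 344; midpoint Q̄ = (818.1 + 1162.1)/2 = 990.1.
ΔI = 18560 − 15850 = 2710; midpoint Ī = (15850 + 18560)/2 = 17205.
η = (ΔQ/Q̄) ÷ (ΔI/Ī) = (344/990.1) ÷ (2710/17205) = 2.206.
η > 1 ⇒ luxury.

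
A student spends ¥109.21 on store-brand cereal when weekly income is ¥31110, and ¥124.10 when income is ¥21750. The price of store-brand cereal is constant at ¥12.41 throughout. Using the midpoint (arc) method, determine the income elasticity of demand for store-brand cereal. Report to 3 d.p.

-0.360

With a constant price, Q₁ = 109.21/12.41 = 8.800 and Q₂ = 124.10/12.41 = 10.000 (equivalently, work directly with expenditure since P cancels).
Midpoint %ΔQ = (124.10 − 109.21)/116.66 = 0.12764; midpoint %ΔI = (21750 − 31110)/26430 = -0.35414.
η = 0.12764 / -0.35414 = -0.360.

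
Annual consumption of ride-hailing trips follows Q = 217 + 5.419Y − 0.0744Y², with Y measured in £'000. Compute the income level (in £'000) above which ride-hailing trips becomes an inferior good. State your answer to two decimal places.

dQ/dY = 5.419 − 0.1488Y.
The good is inferior where dQ/dY < 0. Setting dQ/dY = 0 gives Y = 5.419 / 0.1488 = 36.42.

36.42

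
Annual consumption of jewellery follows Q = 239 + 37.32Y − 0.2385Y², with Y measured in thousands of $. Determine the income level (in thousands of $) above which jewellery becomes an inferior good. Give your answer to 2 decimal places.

78.24

dQ/dY = 37.32 − 0.477Y.
The good is inferior where dQ/dY < 0. Setting dQ/dY = 0 gives Y = 37.32 / 0.477 = 78.24.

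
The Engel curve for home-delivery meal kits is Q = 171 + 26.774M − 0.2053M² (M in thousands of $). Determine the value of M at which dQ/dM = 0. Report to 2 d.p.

65.21

dQ/dM = 26.774 − 0.4106M.
The good is inferior where dQ/dM < 0. Setting dQ/dM = 0 gives M = 26.774 / 0.4106 = 65.21.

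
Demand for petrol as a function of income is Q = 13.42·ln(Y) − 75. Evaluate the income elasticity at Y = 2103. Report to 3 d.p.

At Y = 2103: Q = 27.678.
dQ/dY = 13.42/Y = 0.00638136 at this income.
η = (dQ/dY)·(Y/Q) = 0.00638136 × (2103/27.678) = 0.485.

0.485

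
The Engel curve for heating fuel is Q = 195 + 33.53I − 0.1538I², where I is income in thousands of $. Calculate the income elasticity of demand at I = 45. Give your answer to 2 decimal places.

At I = 45: Q = 1392.4050.
dQ/dI = 33.53 − 0.3076I = 19.68800.
η = (dQ/dI)·(I/Q) = 19.68800 × (45/1392.4050) = 0.64.

0.64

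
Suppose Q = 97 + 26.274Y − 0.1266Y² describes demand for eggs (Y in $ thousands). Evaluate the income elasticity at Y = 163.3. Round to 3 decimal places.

-2.433

At Y = 163.3: Q = 1011.5159.
dQ/dY = 26.274 − 0.2532Y = -15.07356.
η = (dQ/dY)·(Y/Q) = -15.07356 × (163.3/1011.5159) = -2.433.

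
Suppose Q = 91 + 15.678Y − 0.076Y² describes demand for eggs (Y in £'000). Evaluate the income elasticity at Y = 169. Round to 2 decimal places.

-2.97

At Y = 169: Q = 569.9460.
dQ/dY = 15.678 − 0.152Y = -10.01000.
η = (dQ/dY)·(Y/Q) = -10.01000 × (169/569.9460) = -2.97.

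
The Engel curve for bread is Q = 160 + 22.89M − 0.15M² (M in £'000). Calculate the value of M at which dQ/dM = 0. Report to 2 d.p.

76.30

dQ/dM = 22.89 − 0.3M.
The good is inferior where dQ/dM < 0. Setting dQ/dM = 0 gives M = 22.89 / 0.3 = 76.30.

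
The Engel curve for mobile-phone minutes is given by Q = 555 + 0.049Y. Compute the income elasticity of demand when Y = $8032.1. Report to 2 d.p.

0.41

At Y = 8032.1: Q = 948.573.
dQ/dY = 0.049.
η = (dQ/dY)·(Y/Q) = 0.049 × (8032.1/948.573) = 0.41.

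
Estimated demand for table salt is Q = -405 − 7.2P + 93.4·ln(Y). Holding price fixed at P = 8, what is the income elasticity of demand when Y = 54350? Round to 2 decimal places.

0.17

At P = 8, Y = 54350: Q = 555.759.
Holding P constant, ∂Q/∂Y = 93.4/Y = 0.00171849.
η_Y = (∂Q/∂Y)·(Y/Q) = 0.00171849 × (54350/555.759) = 0.17.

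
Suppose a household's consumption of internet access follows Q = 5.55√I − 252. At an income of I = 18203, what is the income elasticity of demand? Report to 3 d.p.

At I = 18203: Q = 496.798.
dQ/dI = 5.55/(2√I) = 0.020568 at this income.
η = (dQ/dI)·(I/Q) = 0.020568 × (18203/496.798) = 0.754.

0.754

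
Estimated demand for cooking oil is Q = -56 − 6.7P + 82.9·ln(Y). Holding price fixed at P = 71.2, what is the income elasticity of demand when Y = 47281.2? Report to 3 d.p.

At P = 71.2, Y = 47281.2: Q = 359.285.
Holding P constant, ∂Q/∂Y = 82.9/Y = 0.00175334.
η_Y = (∂Q/∂Y)·(Y/Q) = 0.00175334 × (47281.2/359.285) = 0.231.

0.231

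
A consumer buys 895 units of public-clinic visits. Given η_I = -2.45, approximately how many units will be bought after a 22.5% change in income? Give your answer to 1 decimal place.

%ΔQ ≈ η × %ΔI = -2.45 × 22.5% = -55.125%.
New Q ≈ 895 × (1 − 0.55125) = 401.6.

401.6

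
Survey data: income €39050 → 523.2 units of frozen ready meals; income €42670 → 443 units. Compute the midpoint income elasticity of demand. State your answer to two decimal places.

ΔQ = 443 − 523.2 = -80.2; midpoint Q̄ = (523.2 + 443)/2 = 483.1.
ΔI = 42670 − 39050 = 3620; midpoint Ī = (39050 + 42670)/2 = 40860.
η = (ΔQ/Q̄) ÷ (ΔI/Ī) = (-80.2/483.1) ÷ (3620/40860) = -1.87.

-1.87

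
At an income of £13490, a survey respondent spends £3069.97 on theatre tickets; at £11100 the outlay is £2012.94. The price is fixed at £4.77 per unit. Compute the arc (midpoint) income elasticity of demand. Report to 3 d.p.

2.140

With a constant price, Q₁ = 3069.97/4.77 = 643.600 and Q₂ = 2012.94/4.77 = 422.000 (equivalently, work directly with expenditure since P cancels).
Midpoint %ΔQ = (2012.94 − 3069.97)/2541.46 = -0.41592; midpoint %ΔI = (11100 − 13490)/12295 = -0.19439.
η = -0.41592 / -0.19439 = 2.140.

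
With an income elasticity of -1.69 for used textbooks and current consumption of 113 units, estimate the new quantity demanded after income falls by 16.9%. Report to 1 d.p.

%ΔQ ≈ η × %ΔI = -1.69 × (-16.9%) = 28.561%.
New Q ≈ 113 × (1 + 0.28561) = 145.3.

145.3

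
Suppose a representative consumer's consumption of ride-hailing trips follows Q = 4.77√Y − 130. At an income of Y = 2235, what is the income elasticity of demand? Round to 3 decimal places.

At Y = 2235: Q = 95.506.
dQ/dY = 4.77/(2√Y) = 0.0504487 at this income.
η = (dQ/dY)·(Y/Q) = 0.0504487 × (2235/95.506) = 1.181.

1.181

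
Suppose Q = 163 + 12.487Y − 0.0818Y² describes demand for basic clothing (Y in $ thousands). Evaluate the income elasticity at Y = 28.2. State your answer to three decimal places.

0.493

At Y = 28.2: Q = 450.0828.
dQ/dY = 12.487 − 0.1636Y = 7.87348.
η = (dQ/dY)·(Y/Q) = 7.87348 × (28.2/450.0828) = 0.493.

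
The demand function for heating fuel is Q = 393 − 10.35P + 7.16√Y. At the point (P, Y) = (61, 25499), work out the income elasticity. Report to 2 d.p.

0.63

At P = 61, Y = 25499: Q = 904.988.
Holding P constant, ∂Q/∂Y = 7.16/(2√Y) = 0.0224193.
η_Y = (∂Q/∂Y)·(Y/Q) = 0.0224193 × (25499/904.988) = 0.63.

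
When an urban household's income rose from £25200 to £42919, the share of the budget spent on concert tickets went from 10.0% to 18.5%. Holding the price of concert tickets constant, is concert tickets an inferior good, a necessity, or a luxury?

luxury

The budget share rises as income rises, so η > 1.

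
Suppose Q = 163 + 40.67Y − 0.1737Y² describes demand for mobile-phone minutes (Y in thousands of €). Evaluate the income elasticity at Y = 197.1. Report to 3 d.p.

-3.829

At Y = 197.1: Q = 1431.0882.
dQ/dY = 40.67 − 0.3474Y = -27.80254.
η = (dQ/dY)·(Y/Q) = -27.80254 × (197.1/1431.0882) = -3.829.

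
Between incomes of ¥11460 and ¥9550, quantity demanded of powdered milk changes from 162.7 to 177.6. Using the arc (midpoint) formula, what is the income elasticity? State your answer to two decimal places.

ΔQ = 177.6 − 162.7 = 14.9; midpoint Q̄ = (162.7 + 177.6)/2 = 170.15.
ΔI = 9550 − 11460 = -1910; midpoint Ī = (11460 + 9550)/2 = 10505.
η = (ΔQ/Q̄) ÷ (ΔI/Ī) = (14.9/170.15) ÷ (-1910/10505) = -0.48.

-0.48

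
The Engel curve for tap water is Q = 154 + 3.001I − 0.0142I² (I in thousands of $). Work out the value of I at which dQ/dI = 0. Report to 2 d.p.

dQ/dI = 3.001 − 0.0284I.
The good is inferior where dQ/dI < 0. Setting dQ/dI = 0 gives I = 3.001 / 0.0284 = 105.67.

105.67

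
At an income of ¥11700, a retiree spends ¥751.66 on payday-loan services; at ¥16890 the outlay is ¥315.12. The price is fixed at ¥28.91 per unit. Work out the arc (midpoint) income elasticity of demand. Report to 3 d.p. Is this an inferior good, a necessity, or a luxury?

-2.254 (inferior good)

With a constant price, Q₁ = 751.66/28.91 = 26.000 and Q₂ = 315.12/28.91 = 10.900 (equivalently, work directly with expenditure since P cancels).
Midpoint %ΔQ = (315.12 − 751.66)/533.39 = -0.81843; midpoint %ΔI = (16890 − 11700)/14295 = 0.36306.
η = -0.81843 / 0.36306 = -2.254.
η < 0 ⇒ inferior good.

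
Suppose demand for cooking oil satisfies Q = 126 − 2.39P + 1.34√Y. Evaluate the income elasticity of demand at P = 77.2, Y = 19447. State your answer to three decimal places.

At P = 77.2, Y = 19447: Q = 128.358.
Holding P constant, ∂Q/∂Y = 1.34/(2√Y) = 0.0048045.
η_Y = (∂Q/∂Y)·(Y/Q) = 0.0048045 × (19447/128.358) = 0.728.

0.728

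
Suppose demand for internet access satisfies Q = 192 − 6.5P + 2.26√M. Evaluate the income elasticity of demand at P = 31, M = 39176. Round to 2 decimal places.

0.51

At P = 31, M = 39176: Q = 437.820.
Holding P constant, ∂Q/∂M = 2.26/(2√M) = 0.00570911.
η_M = (∂Q/∂M)·(M/Q) = 0.00570911 × (39176/437.820) = 0.51.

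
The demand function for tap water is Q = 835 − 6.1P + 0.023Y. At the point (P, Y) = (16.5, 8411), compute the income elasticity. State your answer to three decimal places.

0.209

At P = 16.5, Y = 8411: Q = 927.803.
Holding P constant, ∂Q/∂Y = 0.023.
η_Y = (∂Q/∂Y)·(Y/Q) = 0.023 × (8411/927.803) = 0.209.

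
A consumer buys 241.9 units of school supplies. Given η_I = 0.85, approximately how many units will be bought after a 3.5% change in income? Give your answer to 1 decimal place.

249.1

%ΔQ ≈ η × %ΔI = 0.85 × 3.5% = 2.975%.
New Q ≈ 241.9 × (1 + 0.02975) = 249.1.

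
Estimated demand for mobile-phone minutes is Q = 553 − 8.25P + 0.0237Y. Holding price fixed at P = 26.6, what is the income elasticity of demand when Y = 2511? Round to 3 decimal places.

0.151

At P = 26.6, Y = 2511: Q = 393.061.
Holding P constant, ∂Q/∂Y = 0.0237.
η_Y = (∂Q/∂Y)·(Y/Q) = 0.0237 × (2511/393.061) = 0.151.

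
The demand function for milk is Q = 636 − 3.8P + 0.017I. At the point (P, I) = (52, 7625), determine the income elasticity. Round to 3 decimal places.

0.228

At P = 52, I = 7625: Q = 568.025.
Holding P constant, ∂Q/∂I = 0.017.
η_I = (∂Q/∂I)·(I/Q) = 0.017 × (7625/568.025) = 0.228.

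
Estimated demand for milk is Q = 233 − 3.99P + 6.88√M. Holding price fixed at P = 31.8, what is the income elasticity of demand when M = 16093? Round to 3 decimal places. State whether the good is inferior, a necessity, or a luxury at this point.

At P = 31.8, M = 16093: Q = 978.902.
Holding P constant, ∂Q/∂M = 6.88/(2√M) = 0.0271169.
η_M = (∂Q/∂M)·(M/Q) = 0.0271169 × (16093/978.902) = 0.446.
Since 0 < η < 1, this is a necessity.

0.446 (necessity)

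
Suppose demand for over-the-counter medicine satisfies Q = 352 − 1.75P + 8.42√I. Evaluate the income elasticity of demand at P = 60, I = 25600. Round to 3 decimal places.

0.423

At P = 60, I = 25600: Q = 1594.200.
Holding P constant, ∂Q/∂I = 8.42/(2√I) = 0.0263125.
η_I = (∂Q/∂I)·(I/Q) = 0.0263125 × (25600/1594.200) = 0.423.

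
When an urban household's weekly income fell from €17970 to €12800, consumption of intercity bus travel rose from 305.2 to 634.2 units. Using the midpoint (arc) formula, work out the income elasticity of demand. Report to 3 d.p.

ΔQ = 634.2 − 305.2 = 329; midpoint Q̄ = (305.2 + 634.2)/2 = 469.7.
ΔI = 12800 − 17970 = -5170; midpoint Ī = (17970 + 12800)/2 = 15385.
η = (ΔQ/Q̄) ÷ (ΔI/Ī) = (329/469.7) ÷ (-5170/15385) = -2.084.

-2.084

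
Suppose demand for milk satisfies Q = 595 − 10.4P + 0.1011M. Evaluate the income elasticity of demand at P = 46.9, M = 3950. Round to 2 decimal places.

At P = 46.9, M = 3950: Q = 506.585.
Holding P constant, ∂Q/∂M = 0.1011.
η_M = (∂Q/∂M)·(M/Q) = 0.1011 × (3950/506.585) = 0.79.

0.79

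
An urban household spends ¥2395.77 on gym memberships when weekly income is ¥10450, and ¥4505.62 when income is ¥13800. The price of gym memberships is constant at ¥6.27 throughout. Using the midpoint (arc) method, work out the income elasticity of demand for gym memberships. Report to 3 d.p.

2.213

With a constant price, Q₁ = 2395.77/6.27 = 382.100 and Q₂ = 4505.62/6.27 = 718.600 (equivalently, work directly with expenditure since P cancels).
Midpoint %ΔQ = (4505.62 − 2395.77)/3450.70 = 0.61143; midpoint %ΔI = (13800 − 10450)/12125 = 0.27629.
η = 0.61143 / 0.27629 = 2.213.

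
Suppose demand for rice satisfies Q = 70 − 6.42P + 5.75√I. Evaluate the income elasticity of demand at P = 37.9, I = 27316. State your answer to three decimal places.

At P = 37.9, I = 27316: Q = 777.016.
Holding P constant, ∂Q/∂I = 5.75/(2√I) = 0.0173952.
η_I = (∂Q/∂I)·(I/Q) = 0.0173952 × (27316/777.016) = 0.612.

0.612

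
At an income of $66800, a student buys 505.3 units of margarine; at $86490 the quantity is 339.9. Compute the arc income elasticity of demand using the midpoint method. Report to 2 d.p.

-1.52

ΔQ = 339.9 − 505.3 = -165.4; midpoint Q̄ = (505.3 + 339.9)/2 = 422.6.
ΔI = 86490 − 66800 = 19690; midpoint Ī = (66800 + 86490)/2 = 76645.
η = (ΔQ/Q̄) ÷ (ΔI/Ī) = (-165.4/422.6) ÷ (19690/76645) = -1.52.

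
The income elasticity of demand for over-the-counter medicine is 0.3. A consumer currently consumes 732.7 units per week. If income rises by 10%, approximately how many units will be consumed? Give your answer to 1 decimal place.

%ΔQ ≈ η × %ΔI = 0.3 × 10% = 3%.
New Q ≈ 732.7 × (1 + 0.03) = 754.7.

754.7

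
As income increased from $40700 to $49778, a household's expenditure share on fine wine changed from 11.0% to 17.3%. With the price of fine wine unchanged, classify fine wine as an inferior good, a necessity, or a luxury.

The budget share rises as income rises, so η > 1.

luxury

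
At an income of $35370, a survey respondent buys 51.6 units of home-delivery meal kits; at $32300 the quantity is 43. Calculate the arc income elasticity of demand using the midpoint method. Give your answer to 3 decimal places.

2.004

ΔQ = 43 − 51.6 = -8.6; midpoint Q̄ = (51.6 + 43)/2 = 47.3.
ΔI = 32300 − 35370 = -3070; midpoint Ī = (35370 + 32300)/2 = 33835.
η = (ΔQ/Q̄) ÷ (ΔI/Ī) = (-8.6/47.3) ÷ (-3070/33835) = 2.004.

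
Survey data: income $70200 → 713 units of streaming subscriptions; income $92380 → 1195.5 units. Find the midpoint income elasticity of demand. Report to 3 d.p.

1.853

ΔQ = 1195.5 − 713 = 482.5; midpoint Q̄ = (713 + 1195.5)/2 = 954.25.
ΔI = 92380 − 70200 = 22180; midpoint Ī = (70200 + 92380)/2 = 81290.
η = (ΔQ/Q̄) ÷ (ΔI/Ī) = (482.5/954.25) ÷ (22180/81290) = 1.853.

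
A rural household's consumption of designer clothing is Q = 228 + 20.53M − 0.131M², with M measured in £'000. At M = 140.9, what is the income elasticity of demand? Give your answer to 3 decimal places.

At M = 140.9: Q = 519.9589.
dQ/dM = 20.53 − 0.262M = -16.38580.
η = (dQ/dM)·(M/Q) = -16.38580 × (140.9/519.9589) = -4.440.

-4.440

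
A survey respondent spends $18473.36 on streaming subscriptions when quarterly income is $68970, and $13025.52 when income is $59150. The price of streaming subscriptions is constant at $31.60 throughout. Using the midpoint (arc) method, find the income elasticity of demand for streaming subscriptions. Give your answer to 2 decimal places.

2.26

With a constant price, Q₁ = 18473.36/31.60 = 584.600 and Q₂ = 13025.52/31.60 = 412.200 (equivalently, work directly with expenditure since P cancels).
Midpoint %ΔQ = (13025.52 − 18473.36)/15749.44 = -0.34591; midpoint %ΔI = (59150 − 68970)/64060 = -0.15329.
η = -0.34591 / -0.15329 = 2.26.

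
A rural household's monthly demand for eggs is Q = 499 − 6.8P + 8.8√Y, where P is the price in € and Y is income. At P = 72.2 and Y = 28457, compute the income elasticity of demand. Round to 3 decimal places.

0.497

At P = 72.2, Y = 28457: Q = 1492.530.
Holding P constant, ∂Q/∂Y = 8.8/(2√Y) = 0.026083.
η_Y = (∂Q/∂Y)·(Y/Q) = 0.026083 × (28457/1492.530) = 0.497.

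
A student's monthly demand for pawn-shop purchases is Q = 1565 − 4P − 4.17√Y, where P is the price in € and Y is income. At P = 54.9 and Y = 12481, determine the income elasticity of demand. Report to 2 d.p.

At P = 54.9, Y = 12481: Q = 879.534.
Holding P constant, ∂Q/∂Y = -4.17/(2√Y) = -0.018663.
η_Y = (∂Q/∂Y)·(Y/Q) = -0.018663 × (12481/879.534) = -0.26.

-0.26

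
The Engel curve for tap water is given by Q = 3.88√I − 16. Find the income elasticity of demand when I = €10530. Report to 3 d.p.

0.521

At I = 10530: Q = 382.149.
dQ/dI = 3.88/(2√I) = 0.0189055 at this income.
η = (dQ/dI)·(I/Q) = 0.0189055 × (10530/382.149) = 0.521.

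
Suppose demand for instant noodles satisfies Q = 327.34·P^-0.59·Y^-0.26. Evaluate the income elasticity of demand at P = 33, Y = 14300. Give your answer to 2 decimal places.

For a multiplicative demand Q = A·P^α·Y^β, the income elasticity is β everywhere.
Here β = -0.26, so η = -0.26.

-0.26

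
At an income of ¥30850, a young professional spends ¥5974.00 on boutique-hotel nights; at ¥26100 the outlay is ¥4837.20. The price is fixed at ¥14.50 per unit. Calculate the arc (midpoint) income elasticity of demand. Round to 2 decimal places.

1.26

With a constant price, Q₁ = 5974.00/14.50 = 412.000 and Q₂ = 4837.20/14.50 = 333.600 (equivalently, work directly with expenditure since P cancels).
Midpoint %ΔQ = (4837.20 − 5974.00)/5405.60 = -0.21030; midpoint %ΔI = (26100 − 30850)/28475 = -0.16681.
η = -0.21030 / -0.16681 = 1.26.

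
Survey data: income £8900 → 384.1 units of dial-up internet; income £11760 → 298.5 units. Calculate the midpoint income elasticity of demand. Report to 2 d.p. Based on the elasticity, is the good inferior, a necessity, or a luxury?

ΔQ = 298.5 − 384.1 = -85.6; midpoint Q̄ = (384.1 + 298.5)/2 = 341.3.
ΔI = 11760 − 8900 = 2860; midpoint Ī = (8900 + 11760)/2 = 10330.
η = (ΔQ/Q̄) ÷ (ΔI/Ī) = (-85.6/341.3) ÷ (2860/10330) = -0.91.
η < 0 ⇒ inferior good.

-0.91 (inferior good)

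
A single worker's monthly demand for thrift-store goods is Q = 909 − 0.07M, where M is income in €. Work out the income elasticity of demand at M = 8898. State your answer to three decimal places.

At M = 8898: Q = 286.140.
dQ/dM = −0.07.
η = (dQ/dM)·(M/Q) = -0.07 × (8898/286.140) = -2.177.

-2.177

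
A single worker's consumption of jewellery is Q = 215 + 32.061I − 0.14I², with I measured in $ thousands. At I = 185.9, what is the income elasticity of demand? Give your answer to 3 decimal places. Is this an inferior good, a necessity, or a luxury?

At I = 185.9: Q = 1336.9065.
dQ/dI = 32.061 − 0.28I = -19.99100.
η = (dQ/dI)·(I/Q) = -19.99100 × (185.9/1336.9065) = -2.780.
η < 0 ⇒ inferior good.

-2.780 (inferior good)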